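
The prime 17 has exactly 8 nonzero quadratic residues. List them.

Square k = 1,…,8 (k and 17−k give the same square):
1²=1, 2²=4, 3²=9, 4²=16, 5²≡8, 6²≡2, 7²≡15, 8²≡13 (mod 17).
So the quadratic residues mod 17 are {1, 2, 4, 8, 9, 13, 15, 16}.

1, 2, 4, 8, 9, 13, 15, 16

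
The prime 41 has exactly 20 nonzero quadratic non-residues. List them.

Square k = 1,…,20 (k and 41−k give the same square):
1²=1, 2²=4, 3²=9, 4²=16, 5²=25, 6²=36, 7²≡8, 8²≡23, 9²≡40, 10²≡18, 11²≡39, 12²≡21, 13²≡5, 14²≡32, 15²≡20, 16²≡10, 17²≡2, 18²≡37, 19²≡33, 20²≡31 (mod 41).
The residues are {1, 2, 4, 5, 8, 9, 10, 16, 18, 20, 21, 23, 25, 31, 32, 33, 36, 37, 39, 40}; the non-residues are the remaining 20 nonzero classes.

3, 6, 7, 11, 12, 13, 14, 15, 17, 19, 22, 24, 26, 27, 28, 29, 30, 34, 35, 38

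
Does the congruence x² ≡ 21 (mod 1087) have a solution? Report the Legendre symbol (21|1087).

Reciprocity: 21 ≡ 1 and 1087 ≡ 3 (mod 4), so (21/1087) = +(1087/21).
Reduce top mod 21: now compute (16/21).
Pull out 2^4: since 21 ≡ 5 (mod 8), (2/21) = -1, so (2/21)^4 = +1.
Reached (1/21) = 1. Collecting the sign flips along the way, the symbol is +1.

1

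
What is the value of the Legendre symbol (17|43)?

1

Euler's criterion: (17/43) ≡ 17^21 (mod 43).
17^2 ≡ 31 (mod 43)
17^4 ≡ 15 (mod 43)
17^8 ≡ 10 (mod 43)
17^16 ≡ 14 (mod 43)
17^21 = 17^(16+4+1) ≡ 1 (mod 43).
Result is 1, so (17/43) = 1.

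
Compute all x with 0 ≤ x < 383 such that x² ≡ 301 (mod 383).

Since 383 ≡ 3 (mod 4), a square root of 301 is 301^((383+1)/4) = 301^96 mod 383.
Repeated squaring: 301^2≡213, 301^4≡175, 301^8≡368, 301^16≡225, 301^32≡69, 301^64≡165 (mod 383).
301^96 = 301^(64+32) ≡ 278 (mod 383).
Check: 278² = 77284 ≡ 301 (mod 383). The two roots are 105 and 278.

105, 278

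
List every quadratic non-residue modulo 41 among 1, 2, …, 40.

3,6,7,11,12,13,14,15,17,19,22,24,26,27,28,29,30,34,35,38

Square k = 1,…,20 (k and 41−k give the same square):
1²=1, 2²=4, 3²=9, 4²=16, 5²=25, 6²=36, 7²≡8, 8²≡23, 9²≡40, 10²≡18, 11²≡39, 12²≡21, 13²≡5, 14²≡32, 15²≡20, 16²≡10, 17²≡2, 18²≡37, 19²≡33, 20²≡31 (mod 41).
The residues are {1, 2, 4, 5, 8, 9, 10, 16, 18, 20, 21, 23, 25, 31, 32, 33, 36, 37, 39, 40}; the non-residues are the remaining 20 nonzero classes.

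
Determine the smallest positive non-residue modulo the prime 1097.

(2/1097) = +1, so 2 is a residue.
(3/1097) = −1, so 3 is the smallest positive non-residue mod 1097.

3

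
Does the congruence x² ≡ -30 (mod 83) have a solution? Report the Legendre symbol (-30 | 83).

First reduce: -30 ≡ 53 (mod 83).
Reciprocity: 53 ≡ 1 and 83 ≡ 3 (mod 4), so (53/83) = +(83/53).
Reduce top mod 53: now compute (30/53).
Pull out 2: since 53 ≡ 5 (mod 8), (2/53) = -1.
Reciprocity: 15 ≡ 3 and 53 ≡ 1 (mod 4), so (15/53) = +(53/15).
Reduce top mod 15: now compute (8/15).
Pull out 2^3: since 15 ≡ 7 (mod 8), (2/15) = +1, so (2/15)^3 = +1.
Reached (1/15) = 1. Collecting the sign flips along the way, the symbol is -1.

-1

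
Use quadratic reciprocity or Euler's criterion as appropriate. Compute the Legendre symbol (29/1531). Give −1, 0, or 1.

1

Reciprocity: 29 ≡ 1 and 1531 ≡ 3 (mod 4), so (29/1531) = +(1531/29).
Reduce top mod 29: now compute (23/29).
Reciprocity: 23 ≡ 3 and 29 ≡ 1 (mod 4), so (23/29) = +(29/23).
Reduce top mod 23: now compute (6/23).
Pull out 2: since 23 ≡ 7 (mod 8), (2/23) = +1.
Reciprocity: 3 ≡ 3 and 23 ≡ 3 (mod 4), so (3/23) = −(23/3).
Reduce top mod 3: now compute (2/3).
Pull out 2: since 3 ≡ 3 (mod 8), (2/3) = -1.
Reached (1/3) = 1. Collecting the sign flips along the way, the symbol is +1.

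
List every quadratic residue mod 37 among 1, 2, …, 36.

Square k = 1,…,18 (k and 37−k give the same square):
1²=1, 2²=4, 3²=9, 4²=16, 5²=25, 6²=36, 7²≡12, 8²≡27, 9²≡7, 10²≡26, 11²≡10, 12²≡33, 13²≡21, 14²≡11, 15²≡3, 16²≡34, 17²≡30, 18²≡28 (mod 37).
So the quadratic residues mod 37 are {1, 3, 4, 7, 9, 10, 11, 12, 16, 21, 25, 26, 27, 28, 30, 33, 34, 36}.

1, 3, 4, 7, 9, 10, 11, 12, 16, 21, 25, 26, 27, 28, 30, 33, 34, 36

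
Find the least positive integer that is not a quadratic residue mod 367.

(2/367) = +1, so 2 is a residue.
(3/367) = −1, so 3 is the smallest positive non-residue mod 367.

3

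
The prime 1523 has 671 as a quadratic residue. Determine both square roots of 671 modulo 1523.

Since 1523 ≡ 3 (mod 4), a square root of 671 is 671^((1523+1)/4) = 671^381 mod 1523.
Repeated squaring: 671^2≡956, 671^4≡136, 671^8≡220, 671^16≡1187, 671^32≡194, 671^64≡1084, 671^128≡823, 671^256≡1117 (mod 1523).
671^381 = 671^(256+64+32+16+8+4+1) ≡ 1391 (mod 1523).
Check: 1391² = 1934881 ≡ 671 (mod 1523). The two roots are 132 and 1391.

132, 1391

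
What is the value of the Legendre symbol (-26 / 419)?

1

Euler's criterion: (-26/419) ≡ 393^209 (mod 419).
393^2 ≡ 257 (mod 419)
393^4 ≡ 266 (mod 419)
393^8 ≡ 364 (mod 419)
393^16 ≡ 92 (mod 419)
393^32 ≡ 84 (mod 419)
393^64 ≡ 352 (mod 419)
393^128 ≡ 299 (mod 419)
393^209 = 393^(128+64+16+1) ≡ 1 (mod 419).
Result is 1, so (-26/419) = 1.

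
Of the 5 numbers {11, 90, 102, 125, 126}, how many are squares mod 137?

2

(11/137) = +1 → QR.
(90/137) = -1 → non-residue.
(102/137) = -1 → non-residue.
(125/137) = -1 → non-residue.
(126/137) = +1 → QR.
Total quadratic residues among the 5: 2.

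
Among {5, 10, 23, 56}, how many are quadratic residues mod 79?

3

(5/79) = +1 → QR.
(10/79) = +1 → QR.
(23/79) = +1 → QR.
(56/79) = -1 → non-residue.
Total quadratic residues among the 4: 3.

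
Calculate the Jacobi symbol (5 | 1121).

1

Reciprocity: 5 ≡ 1 and 1121 ≡ 1 (mod 4), so (5/1121) = +(1121/5).
Reduce top mod 5: now compute (1/5).
Reached (1/5) = 1. Collecting the sign flips along the way, the symbol is +1.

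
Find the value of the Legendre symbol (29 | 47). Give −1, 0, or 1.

-1

Reciprocity: 29 ≡ 1 and 47 ≡ 3 (mod 4), so (29/47) = +(47/29).
Reduce top mod 29: now compute (18/29).
Pull out 2: since 29 ≡ 5 (mod 8), (2/29) = -1.
Reciprocity: 9 ≡ 1 and 29 ≡ 1 (mod 4), so (9/29) = +(29/9).
Reduce top mod 9: now compute (2/9).
Pull out 2: since 9 ≡ 1 (mod 8), (2/9) = +1.
Reached (1/9) = 1. Collecting the sign flips along the way, the symbol is -1.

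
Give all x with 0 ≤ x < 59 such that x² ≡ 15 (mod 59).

29, 30

Since 59 ≡ 3 (mod 4), a square root of 15 is 15^((59+1)/4) = 15^15 mod 59.
Repeated squaring: 15^2≡48, 15^4≡3, 15^8≡9 (mod 59).
15^15 = 15^(8+4+2+1) ≡ 29 (mod 59).
Check: 29² = 841 ≡ 15 (mod 59). The two roots are 29 and 30.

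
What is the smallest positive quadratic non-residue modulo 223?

(2/223) = +1, so 2 is a residue.
(3/223) = −1, so 3 is the smallest positive non-residue mod 223.

3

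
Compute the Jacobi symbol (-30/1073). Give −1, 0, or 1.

First reduce: -30 ≡ 1043 (mod 1073).
Reciprocity: 1043 ≡ 3 and 1073 ≡ 1 (mod 4), so (1043/1073) = +(1073/1043).
Reduce top mod 1043: now compute (30/1043).
Pull out 2: since 1043 ≡ 3 (mod 8), (2/1043) = -1.
Reciprocity: 15 ≡ 3 and 1043 ≡ 3 (mod 4), so (15/1043) = −(1043/15).
Reduce top mod 15: now compute (8/15).
Pull out 2^3: since 15 ≡ 7 (mod 8), (2/15) = +1, so (2/15)^3 = +1.
Reached (1/15) = 1. Collecting the sign flips along the way, the symbol is +1.

1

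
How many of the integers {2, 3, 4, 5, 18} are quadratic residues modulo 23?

(2/23) = +1 → QR.
(3/23) = +1 → QR.
(4/23) = +1 → QR.
(5/23) = -1 → non-residue.
(18/23) = +1 → QR.
Total quadratic residues among the 5: 4.

4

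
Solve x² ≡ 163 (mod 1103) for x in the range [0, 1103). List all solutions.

Since 1103 ≡ 3 (mod 4), a square root of 163 is 163^((1103+1)/4) = 163^276 mod 1103.
Repeated squaring: 163^2≡97, 163^4≡585, 163^8≡295, 163^16≡991, 163^32≡411, 163^64≡162, 163^128≡875, 163^256≡143 (mod 1103).
163^276 = 163^(256+16+4) ≡ 625 (mod 1103).
Check: 625² = 390625 ≡ 163 (mod 1103). The two roots are 478 and 625.

478, 625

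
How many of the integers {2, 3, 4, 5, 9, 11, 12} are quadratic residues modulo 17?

(2/17) = +1 → QR.
(3/17) = -1 → non-residue.
(4/17) = +1 → QR.
(5/17) = -1 → non-residue.
(9/17) = +1 → QR.
(11/17) = -1 → non-residue.
(12/17) = -1 → non-residue.
Total quadratic residues among the 7: 3.

3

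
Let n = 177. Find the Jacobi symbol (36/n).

Pull out 2^2: since 177 ≡ 1 (mod 8), (2/177) = +1, so (2/177)^2 = +1.
Reciprocity: 9 ≡ 1 and 177 ≡ 1 (mod 4), so (9/177) = +(177/9).
Reduce top mod 9: now compute (6/9).
Pull out 2: since 9 ≡ 1 (mod 8), (2/9) = +1.
Reciprocity: 3 ≡ 3 and 9 ≡ 1 (mod 4), so (3/9) = +(9/3).
Reduce top mod 3: now compute (0/3).
Top reduces to 0: gcd > 1, so the symbol is 0.

0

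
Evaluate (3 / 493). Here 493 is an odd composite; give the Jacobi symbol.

1

Reciprocity: 3 ≡ 3 and 493 ≡ 1 (mod 4), so (3/493) = +(493/3).
Reduce top mod 3: now compute (1/3).
Reached (1/3) = 1. Collecting the sign flips along the way, the symbol is +1.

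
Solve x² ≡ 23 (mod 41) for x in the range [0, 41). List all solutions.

41 ≡ 1 (mod 4), so we find a root by search.
Trying successive values, 8² = 64 ≡ 23 (mod 41). The other root is 41 − 8 = 33.

8, 33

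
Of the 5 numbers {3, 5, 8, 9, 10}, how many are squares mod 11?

(3/11) = +1 → QR.
(5/11) = +1 → QR.
(8/11) = -1 → non-residue.
(9/11) = +1 → QR.
(10/11) = -1 → non-residue.
Total quadratic residues among the 5: 3.

3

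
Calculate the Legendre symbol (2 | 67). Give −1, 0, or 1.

Euler's criterion: (2/67) ≡ 2^33 (mod 67).
2^2 ≡ 4 (mod 67)
2^4 ≡ 16 (mod 67)
2^8 ≡ 55 (mod 67)
2^16 ≡ 10 (mod 67)
2^32 ≡ 33 (mod 67)
2^33 = 2^(32+1) ≡ 66 (mod 67).
Result is 66 ≡ −1, so (2/67) = −1.

-1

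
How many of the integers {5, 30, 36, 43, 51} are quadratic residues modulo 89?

2

(5/89) = +1 → QR.
(30/89) = -1 → non-residue.
(36/89) = +1 → QR.
(43/89) = -1 → non-residue.
(51/89) = -1 → non-residue.
Total quadratic residues among the 5: 2.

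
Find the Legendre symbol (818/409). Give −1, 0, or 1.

0

First reduce: 818 ≡ 0 (mod 409).
Top reduces to 0: gcd > 1, so the symbol is 0.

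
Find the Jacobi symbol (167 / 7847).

1

Reciprocity: 167 ≡ 3 and 7847 ≡ 3 (mod 4), so (167/7847) = −(7847/167).
Reduce top mod 167: now compute (165/167).
Reciprocity: 165 ≡ 1 and 167 ≡ 3 (mod 4), so (165/167) = +(167/165).
Reduce top mod 165: now compute (2/165).
Pull out 2: since 165 ≡ 5 (mod 8), (2/165) = -1.
Reached (1/165) = 1. Collecting the sign flips along the way, the symbol is +1.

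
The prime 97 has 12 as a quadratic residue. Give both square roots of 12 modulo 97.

20, 77

97 ≡ 1 (mod 4), so we find a root by search.
Trying successive values, 20² = 400 ≡ 12 (mod 97). The other root is 97 − 20 = 77.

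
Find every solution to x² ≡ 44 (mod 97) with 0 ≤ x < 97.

23, 74

97 ≡ 1 (mod 4), so we find a root by search.
Trying successive values, 23² = 529 ≡ 44 (mod 97). The other root is 97 − 23 = 74.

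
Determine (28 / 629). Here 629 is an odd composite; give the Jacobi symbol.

Pull out 2^2: since 629 ≡ 5 (mod 8), (2/629) = -1, so (2/629)^2 = +1.
Reciprocity: 7 ≡ 3 and 629 ≡ 1 (mod 4), so (7/629) = +(629/7).
Reduce top mod 7: now compute (6/7).
Pull out 2: since 7 ≡ 7 (mod 8), (2/7) = +1.
Reciprocity: 3 ≡ 3 and 7 ≡ 3 (mod 4), so (3/7) = −(7/3).
Reduce top mod 3: now compute (1/3).
Reached (1/3) = 1. Collecting the sign flips along the way, the symbol is -1.

-1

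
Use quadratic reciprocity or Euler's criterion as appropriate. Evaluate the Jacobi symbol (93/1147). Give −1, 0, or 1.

Reciprocity: 93 ≡ 1 and 1147 ≡ 3 (mod 4), so (93/1147) = +(1147/93).
Reduce top mod 93: now compute (31/93).
Reciprocity: 31 ≡ 3 and 93 ≡ 1 (mod 4), so (31/93) = +(93/31).
Reduce top mod 31: now compute (0/31).
Top reduces to 0: gcd > 1, so the symbol is 0.

0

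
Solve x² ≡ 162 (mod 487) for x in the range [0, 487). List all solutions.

155, 332

Since 487 ≡ 3 (mod 4), a square root of 162 is 162^((487+1)/4) = 162^122 mod 487.
Repeated squaring: 162^2≡433, 162^4≡481, 162^8≡36, 162^16≡322, 162^32≡440, 162^64≡261 (mod 487).
162^122 = 162^(64+32+16+8+2) ≡ 332 (mod 487).
Check: 332² = 110224 ≡ 162 (mod 487). The two roots are 155 and 332.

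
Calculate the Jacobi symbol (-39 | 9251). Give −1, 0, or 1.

1

First reduce: -39 ≡ 9212 (mod 9251).
Pull out 2^2: since 9251 ≡ 3 (mod 8), (2/9251) = -1, so (2/9251)^2 = +1.
Reciprocity: 2303 ≡ 3 and 9251 ≡ 3 (mod 4), so (2303/9251) = −(9251/2303).
Reduce top mod 2303: now compute (39/2303).
Reciprocity: 39 ≡ 3 and 2303 ≡ 3 (mod 4), so (39/2303) = −(2303/39).
Reduce top mod 39: now compute (2/39).
Pull out 2: since 39 ≡ 7 (mod 8), (2/39) = +1.
Reached (1/39) = 1. Collecting the sign flips along the way, the symbol is +1.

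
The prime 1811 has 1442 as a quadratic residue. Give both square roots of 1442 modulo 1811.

699, 1112

Since 1811 ≡ 3 (mod 4), a square root of 1442 is 1442^((1811+1)/4) = 1442^453 mod 1811.
Repeated squaring: 1442^2≡336, 1442^4≡614, 1442^8≡308, 1442^16≡692, 1442^32≡760, 1442^64≡1702, 1442^128≡1015, 1442^256≡1577 (mod 1811).
1442^453 = 1442^(256+128+64+4+1) ≡ 1112 (mod 1811).
Check: 1112² = 1236544 ≡ 1442 (mod 1811). The two roots are 699 and 1112.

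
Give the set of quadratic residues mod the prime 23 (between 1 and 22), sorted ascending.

1 2 3 4 6 8 9 12 13 16 18

Square k = 1,…,11 (k and 23−k give the same square):
1²=1, 2²=4, 3²=9, 4²=16, 5²≡2, 6²≡13, 7²≡3, 8²≡18, 9²≡12, 10²≡8, 11²≡6 (mod 23).
So the quadratic residues mod 23 are {1, 2, 3, 4, 6, 8, 9, 12, 13, 16, 18}.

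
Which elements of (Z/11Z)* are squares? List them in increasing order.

Square k = 1,…,5 (k and 11−k give the same square):
1²=1, 2²=4, 3²=9, 4²≡5, 5²≡3 (mod 11).
So the quadratic residues mod 11 are {1, 3, 4, 5, 9}.

1 3 4 5 9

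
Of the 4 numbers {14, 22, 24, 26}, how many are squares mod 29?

2

(14/29) = -1 → non-residue.
(22/29) = +1 → QR.
(24/29) = +1 → QR.
(26/29) = -1 → non-residue.
Total quadratic residues among the 4: 2.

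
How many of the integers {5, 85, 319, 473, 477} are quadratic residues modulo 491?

3

(5/491) = +1 → QR.
(85/491) = +1 → QR.
(319/491) = -1 → non-residue.
(473/491) = +1 → QR.
(477/491) = -1 → non-residue.
Total quadratic residues among the 5: 3.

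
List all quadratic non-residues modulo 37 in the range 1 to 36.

2 5 6 8 13 14 15 17 18 19 20 22 23 24 29 31 32 35

Square k = 1,…,18 (k and 37−k give the same square):
1²=1, 2²=4, 3²=9, 4²=16, 5²=25, 6²=36, 7²≡12, 8²≡27, 9²≡7, 10²≡26, 11²≡10, 12²≡33, 13²≡21, 14²≡11, 15²≡3, 16²≡34, 17²≡30, 18²≡28 (mod 37).
The residues are {1, 3, 4, 7, 9, 10, 11, 12, 16, 21, 25, 26, 27, 28, 30, 33, 34, 36}; the non-residues are the remaining 18 nonzero classes.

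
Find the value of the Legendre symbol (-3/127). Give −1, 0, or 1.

1

First reduce: -3 ≡ 124 (mod 127).
Pull out 2^2: since 127 ≡ 7 (mod 8), (2/127) = +1, so (2/127)^2 = +1.
Reciprocity: 31 ≡ 3 and 127 ≡ 3 (mod 4), so (31/127) = −(127/31).
Reduce top mod 31: now compute (3/31).
Reciprocity: 3 ≡ 3 and 31 ≡ 3 (mod 4), so (3/31) = −(31/3).
Reduce top mod 3: now compute (1/3).
Reached (1/3) = 1. Collecting the sign flips along the way, the symbol is +1.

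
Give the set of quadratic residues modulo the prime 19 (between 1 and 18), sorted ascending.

1,4,5,6,7,9,11,16,17

Square k = 1,…,9 (k and 19−k give the same square):
1²=1, 2²=4, 3²=9, 4²=16, 5²≡6, 6²≡17, 7²≡11, 8²≡7, 9²≡5 (mod 19).
So the quadratic residues mod 19 are {1, 4, 5, 6, 7, 9, 11, 16, 17}.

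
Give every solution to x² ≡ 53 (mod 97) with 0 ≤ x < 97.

97 ≡ 1 (mod 4), so we find a root by search.
Trying successive values, 21² = 441 ≡ 53 (mod 97). The other root is 97 − 21 = 76.

21, 76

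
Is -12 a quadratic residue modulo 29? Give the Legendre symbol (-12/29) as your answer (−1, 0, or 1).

First reduce: -12 ≡ 17 (mod 29).
Reciprocity: 17 ≡ 1 and 29 ≡ 1 (mod 4), so (17/29) = +(29/17).
Reduce top mod 17: now compute (12/17).
Pull out 2^2: since 17 ≡ 1 (mod 8), (2/17) = +1, so (2/17)^2 = +1.
Reciprocity: 3 ≡ 3 and 17 ≡ 1 (mod 4), so (3/17) = +(17/3).
Reduce top mod 3: now compute (2/3).
Pull out 2: since 3 ≡ 3 (mod 8), (2/3) = -1.
Reached (1/3) = 1. Collecting the sign flips along the way, the symbol is -1.

-1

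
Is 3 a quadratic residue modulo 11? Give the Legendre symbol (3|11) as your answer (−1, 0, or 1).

1

Euler's criterion: (3/11) ≡ 3^5 (mod 11).
3^2 ≡ 9 (mod 11)
3^4 ≡ 4 (mod 11)
3^5 = 3^(4+1) ≡ 1 (mod 11).
Result is 1, so (3/11) = 1.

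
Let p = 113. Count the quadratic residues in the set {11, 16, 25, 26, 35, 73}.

4

(11/113) = +1 → QR.
(16/113) = +1 → QR.
(25/113) = +1 → QR.
(26/113) = +1 → QR.
(35/113) = -1 → non-residue.
(73/113) = -1 → non-residue.
Total quadratic residues among the 6: 4.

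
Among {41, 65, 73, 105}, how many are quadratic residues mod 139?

2

(41/139) = +1 → QR.
(65/139) = +1 → QR.
(73/139) = -1 → non-residue.
(105/139) = -1 → non-residue.
Total quadratic residues among the 4: 2.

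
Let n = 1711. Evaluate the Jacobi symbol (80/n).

1

Pull out 2^4: since 1711 ≡ 7 (mod 8), (2/1711) = +1, so (2/1711)^4 = +1.
Reciprocity: 5 ≡ 1 and 1711 ≡ 3 (mod 4), so (5/1711) = +(1711/5).
Reduce top mod 5: now compute (1/5).
Reached (1/5) = 1. Collecting the sign flips along the way, the symbol is +1.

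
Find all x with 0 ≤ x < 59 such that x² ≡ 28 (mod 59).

Since 59 ≡ 3 (mod 4), a square root of 28 is 28^((59+1)/4) = 28^15 mod 59.
Repeated squaring: 28^2≡17, 28^4≡53, 28^8≡36 (mod 59).
28^15 = 28^(8+4+2+1) ≡ 21 (mod 59).
Check: 21² = 441 ≡ 28 (mod 59). The two roots are 21 and 38.

21, 38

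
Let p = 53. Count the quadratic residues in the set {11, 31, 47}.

2

(11/53) = +1 → QR.
(31/53) = -1 → non-residue.
(47/53) = +1 → QR.
Total quadratic residues among the 3: 2.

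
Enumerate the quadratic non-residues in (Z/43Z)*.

2 3 5 7 8 12 18 19 20 22 26 27 28 29 30 32 33 34 37 39 42

Square k = 1,…,21 (k and 43−k give the same square):
1²=1, 2²=4, 3²=9, 4²=16, 5²=25, 6²=36, 7²≡6, 8²≡21, 9²≡38, 10²≡14, 11²≡35, 12²≡15, 13²≡40, 14²≡24, 15²≡10, 16²≡41, 17²≡31, 18²≡23, 19²≡17, 20²≡13, 21²≡11 (mod 43).
The residues are {1, 4, 6, 9, 10, 11, 13, 14, 15, 16, 17, 21, 23, 24, 25, 31, 35, 36, 38, 40, 41}; the non-residues are the remaining 21 nonzero classes.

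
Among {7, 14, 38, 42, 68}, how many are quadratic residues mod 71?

(7/71) = -1 → non-residue.
(14/71) = -1 → non-residue.
(38/71) = +1 → QR.
(42/71) = -1 → non-residue.
(68/71) = -1 → non-residue.
Total quadratic residues among the 5: 1.

1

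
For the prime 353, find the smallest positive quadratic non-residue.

(2/353) = +1, so 2 is a residue.
(3/353) = −1, so 3 is the smallest positive non-residue mod 353.

3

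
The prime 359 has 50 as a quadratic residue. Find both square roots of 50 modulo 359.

95, 264

Since 359 ≡ 3 (mod 4), a square root of 50 is 50^((359+1)/4) = 50^90 mod 359.
Repeated squaring: 50^2≡346, 50^4≡169, 50^8≡200, 50^16≡151, 50^32≡184, 50^64≡110 (mod 359).
50^90 = 50^(64+16+8+2) ≡ 264 (mod 359).
Check: 264² = 69696 ≡ 50 (mod 359). The two roots are 95 and 264.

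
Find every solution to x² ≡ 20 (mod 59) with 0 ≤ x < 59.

Since 59 ≡ 3 (mod 4), a square root of 20 is 20^((59+1)/4) = 20^15 mod 59.
Repeated squaring: 20^2≡46, 20^4≡51, 20^8≡5 (mod 59).
20^15 = 20^(8+4+2+1) ≡ 16 (mod 59).
Check: 16² = 256 ≡ 20 (mod 59). The two roots are 16 and 43.

16, 43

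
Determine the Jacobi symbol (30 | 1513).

Pull out 2: since 1513 ≡ 1 (mod 8), (2/1513) = +1.
Reciprocity: 15 ≡ 3 and 1513 ≡ 1 (mod 4), so (15/1513) = +(1513/15).
Reduce top mod 15: now compute (13/15).
Reciprocity: 13 ≡ 1 and 15 ≡ 3 (mod 4), so (13/15) = +(15/13).
Reduce top mod 13: now compute (2/13).
Pull out 2: since 13 ≡ 5 (mod 8), (2/13) = -1.
Reached (1/13) = 1. Collecting the sign flips along the way, the symbol is -1.

-1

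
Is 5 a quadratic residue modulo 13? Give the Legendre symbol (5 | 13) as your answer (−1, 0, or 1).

-1

Euler's criterion: (5/13) ≡ 5^6 (mod 13).
5^2 ≡ 12 (mod 13)
5^4 ≡ 1 (mod 13)
5^6 = 5^(4+2) ≡ 12 (mod 13).
Result is 12 ≡ −1, so (5/13) = −1.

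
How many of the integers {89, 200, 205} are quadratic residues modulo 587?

2

(89/587) = +1 → QR.
(200/587) = -1 → non-residue.
(205/587) = +1 → QR.
Total quadratic residues among the 3: 2.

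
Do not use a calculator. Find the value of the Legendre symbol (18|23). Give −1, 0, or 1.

Pull out 2: since 23 ≡ 7 (mod 8), (2/23) = +1.
Reciprocity: 9 ≡ 1 and 23 ≡ 3 (mod 4), so (9/23) = +(23/9).
Reduce top mod 9: now compute (5/9).
Reciprocity: 5 ≡ 1 and 9 ≡ 1 (mod 4), so (5/9) = +(9/5).
Reduce top mod 5: now compute (4/5).
Pull out 2^2: since 5 ≡ 5 (mod 8), (2/5) = -1, so (2/5)^2 = +1.
Reached (1/5) = 1. Collecting the sign flips along the way, the symbol is +1.

1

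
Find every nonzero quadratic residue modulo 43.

Square k = 1,…,21 (k and 43−k give the same square):
1²=1, 2²=4, 3²=9, 4²=16, 5²=25, 6²=36, 7²≡6, 8²≡21, 9²≡38, 10²≡14, 11²≡35, 12²≡15, 13²≡40, 14²≡24, 15²≡10, 16²≡41, 17²≡31, 18²≡23, 19²≡17, 20²≡13, 21²≡11 (mod 43).
So the quadratic residues mod 43 are {1, 4, 6, 9, 10, 11, 13, 14, 15, 16, 17, 21, 23, 24, 25, 31, 35, 36, 38, 40, 41}.

1,4,6,9,10,11,13,14,15,16,17,21,23,24,25,31,35,36,38,40,41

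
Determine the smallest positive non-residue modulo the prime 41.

3

(2/41) = +1, so 2 is a residue.
(3/41) = −1, so 3 is the smallest positive non-residue mod 41.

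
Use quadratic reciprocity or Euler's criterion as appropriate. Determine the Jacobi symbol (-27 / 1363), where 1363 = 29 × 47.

First reduce: -27 ≡ 1336 (mod 1363).
Pull out 2^3: since 1363 ≡ 3 (mod 8), (2/1363) = -1, so (2/1363)^3 = -1.
Reciprocity: 167 ≡ 3 and 1363 ≡ 3 (mod 4), so (167/1363) = −(1363/167).
Reduce top mod 167: now compute (27/167).
Reciprocity: 27 ≡ 3 and 167 ≡ 3 (mod 4), so (27/167) = −(167/27).
Reduce top mod 27: now compute (5/27).
Reciprocity: 5 ≡ 1 and 27 ≡ 3 (mod 4), so (5/27) = +(27/5).
Reduce top mod 5: now compute (2/5).
Pull out 2: since 5 ≡ 5 (mod 8), (2/5) = -1.
Reached (1/5) = 1. Collecting the sign flips along the way, the symbol is +1.

1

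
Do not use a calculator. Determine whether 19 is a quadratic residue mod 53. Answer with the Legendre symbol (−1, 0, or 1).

-1

Euler's criterion: (19/53) ≡ 19^26 (mod 53).
19^2 ≡ 43 (mod 53)
19^4 ≡ 47 (mod 53)
19^8 ≡ 36 (mod 53)
19^16 ≡ 24 (mod 53)
19^26 = 19^(16+8+2) ≡ 52 (mod 53).
Result is 52 ≡ −1, so (19/53) = −1.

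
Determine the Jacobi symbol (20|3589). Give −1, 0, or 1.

1

Pull out 2^2: since 3589 ≡ 5 (mod 8), (2/3589) = -1, so (2/3589)^2 = +1.
Reciprocity: 5 ≡ 1 and 3589 ≡ 1 (mod 4), so (5/3589) = +(3589/5).
Reduce top mod 5: now compute (4/5).
Pull out 2^2: since 5 ≡ 5 (mod 8), (2/5) = -1, so (2/5)^2 = +1.
Reached (1/5) = 1. Collecting the sign flips along the way, the symbol is +1.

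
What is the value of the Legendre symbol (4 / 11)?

1

Pull out 2^2: since 11 ≡ 3 (mod 8), (2/11) = -1, so (2/11)^2 = +1.
Reached (1/11) = 1. Collecting the sign flips along the way, the symbol is +1.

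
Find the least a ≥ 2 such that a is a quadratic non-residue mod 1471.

(2/1471) = +1, so 2 is a residue.
(3/1471) = −1, so 3 is the smallest positive non-residue mod 1471.

3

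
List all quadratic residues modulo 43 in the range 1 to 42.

1,4,6,9,10,11,13,14,15,16,17,21,23,24,25,31,35,36,38,40,41

Square k = 1,…,21 (k and 43−k give the same square):
1²=1, 2²=4, 3²=9, 4²=16, 5²=25, 6²=36, 7²≡6, 8²≡21, 9²≡38, 10²≡14, 11²≡35, 12²≡15, 13²≡40, 14²≡24, 15²≡10, 16²≡41, 17²≡31, 18²≡23, 19²≡17, 20²≡13, 21²≡11 (mod 43).
So the quadratic residues mod 43 are {1, 4, 6, 9, 10, 11, 13, 14, 15, 16, 17, 21, 23, 24, 25, 31, 35, 36, 38, 40, 41}.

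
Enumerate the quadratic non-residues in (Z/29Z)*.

2,3,8,10,11,12,14,15,17,18,19,21,26,27

Square k = 1,…,14 (k and 29−k give the same square):
1²=1, 2²=4, 3²=9, 4²=16, 5²=25, 6²≡7, 7²≡20, 8²≡6, 9²≡23, 10²≡13, 11²≡5, 12²≡28, 13²≡24, 14²≡22 (mod 29).
The residues are {1, 4, 5, 6, 7, 9, 13, 16, 20, 22, 23, 24, 25, 28}; the non-residues are the remaining 14 nonzero classes.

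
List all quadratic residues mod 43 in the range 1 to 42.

1, 4, 6, 9, 10, 11, 13, 14, 15, 16, 17, 21, 23, 24, 25, 31, 35, 36, 38, 40, 41

Square k = 1,…,21 (k and 43−k give the same square):
1²=1, 2²=4, 3²=9, 4²=16, 5²=25, 6²=36, 7²≡6, 8²≡21, 9²≡38, 10²≡14, 11²≡35, 12²≡15, 13²≡40, 14²≡24, 15²≡10, 16²≡41, 17²≡31, 18²≡23, 19²≡17, 20²≡13, 21²≡11 (mod 43).
So the quadratic residues mod 43 are {1, 4, 6, 9, 10, 11, 13, 14, 15, 16, 17, 21, 23, 24, 25, 31, 35, 36, 38, 40, 41}.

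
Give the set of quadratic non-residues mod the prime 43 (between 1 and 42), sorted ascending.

Square k = 1,…,21 (k and 43−k give the same square):
1²=1, 2²=4, 3²=9, 4²=16, 5²=25, 6²=36, 7²≡6, 8²≡21, 9²≡38, 10²≡14, 11²≡35, 12²≡15, 13²≡40, 14²≡24, 15²≡10, 16²≡41, 17²≡31, 18²≡23, 19²≡17, 20²≡13, 21²≡11 (mod 43).
The residues are {1, 4, 6, 9, 10, 11, 13, 14, 15, 16, 17, 21, 23, 24, 25, 31, 35, 36, 38, 40, 41}; the non-residues are the remaining 21 nonzero classes.

2 3 5 7 8 12 18 19 20 22 26 27 28 29 30 32 33 34 37 39 42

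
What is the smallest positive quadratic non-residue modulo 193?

5

(2/193) = +1, so 2 is a residue.
(3/193) = +1, so 3 is a residue.
(4/193) = +1, so 4 is a residue.
(5/193) = −1, so 5 is the smallest positive non-residue mod 193.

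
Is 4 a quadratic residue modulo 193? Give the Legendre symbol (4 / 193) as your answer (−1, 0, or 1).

Euler's criterion: (4/193) ≡ 4^96 (mod 193).
4^2 ≡ 16 (mod 193)
4^4 ≡ 63 (mod 193)
4^8 ≡ 109 (mod 193)
4^16 ≡ 108 (mod 193)
4^32 ≡ 84 (mod 193)
4^64 ≡ 108 (mod 193)
4^96 = 4^(64+32) ≡ 1 (mod 193).
Result is 1, so (4/193) = 1.

1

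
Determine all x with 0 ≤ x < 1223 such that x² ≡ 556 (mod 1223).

65, 1158

Since 1223 ≡ 3 (mod 4), a square root of 556 is 556^((1223+1)/4) = 556^306 mod 1223.
Repeated squaring: 556^2≡940, 556^4≡594, 556^8≡612, 556^16≡306, 556^32≡688, 556^64≡43, 556^128≡626, 556^256≡516 (mod 1223).
556^306 = 556^(256+32+16+2) ≡ 1158 (mod 1223).
Check: 1158² = 1340964 ≡ 556 (mod 1223). The two roots are 65 and 1158.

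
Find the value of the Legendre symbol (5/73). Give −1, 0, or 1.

-1

Euler's criterion: (5/73) ≡ 5^36 (mod 73).
5^2 ≡ 25 (mod 73)
5^4 ≡ 41 (mod 73)
5^8 ≡ 2 (mod 73)
5^16 ≡ 4 (mod 73)
5^32 ≡ 16 (mod 73)
5^36 = 5^(32+4) ≡ 72 (mod 73).
Result is 72 ≡ −1, so (5/73) = −1.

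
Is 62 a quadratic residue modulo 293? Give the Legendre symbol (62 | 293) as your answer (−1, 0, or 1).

-1

Euler's criterion: (62/293) ≡ 62^146 (mod 293).
62^2 ≡ 35 (mod 293)
62^4 ≡ 53 (mod 293)
62^8 ≡ 172 (mod 293)
62^16 ≡ 284 (mod 293)
62^32 ≡ 81 (mod 293)
62^64 ≡ 115 (mod 293)
62^128 ≡ 40 (mod 293)
62^146 = 62^(128+16+2) ≡ 292 (mod 293).
Result is 292 ≡ −1, so (62/293) = −1.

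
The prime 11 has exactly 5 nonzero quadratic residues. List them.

1,3,4,5,9

Square k = 1,…,5 (k and 11−k give the same square):
1²=1, 2²=4, 3²=9, 4²≡5, 5²≡3 (mod 11).
So the quadratic residues mod 11 are {1, 3, 4, 5, 9}.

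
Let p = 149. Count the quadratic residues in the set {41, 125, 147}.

(41/149) = -1 → non-residue.
(125/149) = +1 → QR.
(147/149) = -1 → non-residue.
Total quadratic residues among the 3: 1.

1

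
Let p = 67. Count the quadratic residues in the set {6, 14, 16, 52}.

3

(6/67) = +1 → QR.
(14/67) = +1 → QR.
(16/67) = +1 → QR.
(52/67) = -1 → non-residue.
Total quadratic residues among the 4: 3.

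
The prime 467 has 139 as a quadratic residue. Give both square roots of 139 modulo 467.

Since 467 ≡ 3 (mod 4), a square root of 139 is 139^((467+1)/4) = 139^117 mod 467.
Repeated squaring: 139^2≡174, 139^4≡388, 139^8≡170, 139^16≡413, 139^32≡114, 139^64≡387 (mod 467).
139^117 = 139^(64+32+16+4+1) ≡ 165 (mod 467).
Check: 165² = 27225 ≡ 139 (mod 467). The two roots are 165 and 302.

165, 302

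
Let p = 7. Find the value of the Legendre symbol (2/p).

Pull out 2: since 7 ≡ 7 (mod 8), (2/7) = +1.
Reached (1/7) = 1. Collecting the sign flips along the way, the symbol is +1.

1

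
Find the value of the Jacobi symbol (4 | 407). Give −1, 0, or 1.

Pull out 2^2: since 407 ≡ 7 (mod 8), (2/407) = +1, so (2/407)^2 = +1.
Reached (1/407) = 1. Collecting the sign flips along the way, the symbol is +1.

1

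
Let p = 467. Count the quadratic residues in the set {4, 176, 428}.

1

(4/467) = +1 → QR.
(176/467) = -1 → non-residue.
(428/467) = -1 → non-residue.
Total quadratic residues among the 3: 1.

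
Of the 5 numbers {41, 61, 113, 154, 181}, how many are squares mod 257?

2

(41/257) = -1 → non-residue.
(61/257) = +1 → QR.
(113/257) = +1 → QR.
(154/257) = -1 → non-residue.
(181/257) = -1 → non-residue.
Total quadratic residues among the 5: 2.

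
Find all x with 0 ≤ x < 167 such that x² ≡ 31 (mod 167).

71, 96

Since 167 ≡ 3 (mod 4), a square root of 31 is 31^((167+1)/4) = 31^42 mod 167.
Repeated squaring: 31^2≡126, 31^4≡11, 31^8≡121, 31^16≡112, 31^32≡19 (mod 167).
31^42 = 31^(32+8+2) ≡ 96 (mod 167).
Check: 96² = 9216 ≡ 31 (mod 167). The two roots are 71 and 96.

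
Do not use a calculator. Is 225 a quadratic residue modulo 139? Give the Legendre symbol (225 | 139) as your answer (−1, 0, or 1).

1

First reduce: 225 ≡ 86 (mod 139).
Pull out 2: since 139 ≡ 3 (mod 8), (2/139) = -1.
Reciprocity: 43 ≡ 3 and 139 ≡ 3 (mod 4), so (43/139) = −(139/43).
Reduce top mod 43: now compute (10/43).
Pull out 2: since 43 ≡ 3 (mod 8), (2/43) = -1.
Reciprocity: 5 ≡ 1 and 43 ≡ 3 (mod 4), so (5/43) = +(43/5).
Reduce top mod 5: now compute (3/5).
Reciprocity: 3 ≡ 3 and 5 ≡ 1 (mod 4), so (3/5) = +(5/3).
Reduce top mod 3: now compute (2/3).
Pull out 2: since 3 ≡ 3 (mod 8), (2/3) = -1.
Reached (1/3) = 1. Collecting the sign flips along the way, the symbol is +1.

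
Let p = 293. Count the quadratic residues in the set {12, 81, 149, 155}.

(12/293) = -1 → non-residue.
(81/293) = +1 → QR.
(149/293) = +1 → QR.
(155/293) = -1 → non-residue.
Total quadratic residues among the 4: 2.

2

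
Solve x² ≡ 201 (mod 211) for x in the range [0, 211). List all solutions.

Since 211 ≡ 3 (mod 4), a square root of 201 is 201^((211+1)/4) = 201^53 mod 211.
Repeated squaring: 201^2≡100, 201^4≡83, 201^8≡137, 201^16≡201, 201^32≡100 (mod 211).
201^53 = 201^(32+16+4+1) ≡ 137 (mod 211).
Check: 137² = 18769 ≡ 201 (mod 211). The two roots are 74 and 137.

74, 137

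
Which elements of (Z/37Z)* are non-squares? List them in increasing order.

2,5,6,8,13,14,15,17,18,19,20,22,23,24,29,31,32,35

Square k = 1,…,18 (k and 37−k give the same square):
1²=1, 2²=4, 3²=9, 4²=16, 5²=25, 6²=36, 7²≡12, 8²≡27, 9²≡7, 10²≡26, 11²≡10, 12²≡33, 13²≡21, 14²≡11, 15²≡3, 16²≡34, 17²≡30, 18²≡28 (mod 37).
The residues are {1, 3, 4, 7, 9, 10, 11, 12, 16, 21, 25, 26, 27, 28, 30, 33, 34, 36}; the non-residues are the remaining 18 nonzero classes.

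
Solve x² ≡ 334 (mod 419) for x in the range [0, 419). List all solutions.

Since 419 ≡ 3 (mod 4), a square root of 334 is 334^((419+1)/4) = 334^105 mod 419.
Repeated squaring: 334^2≡102, 334^4≡348, 334^8≡13, 334^16≡169, 334^32≡69, 334^64≡152 (mod 419).
334^105 = 334^(64+32+8+1) ≡ 300 (mod 419).
Check: 300² = 90000 ≡ 334 (mod 419). The two roots are 119 and 300.

119, 300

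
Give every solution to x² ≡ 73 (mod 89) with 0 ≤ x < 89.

89 ≡ 1 (mod 4), so we find a root by search.
Trying successive values, 42² = 1764 ≡ 73 (mod 89). The other root is 89 − 42 = 47.

42, 47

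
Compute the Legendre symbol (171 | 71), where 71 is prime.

First reduce: 171 ≡ 29 (mod 71).
Reciprocity: 29 ≡ 1 and 71 ≡ 3 (mod 4), so (29/71) = +(71/29).
Reduce top mod 29: now compute (13/29).
Reciprocity: 13 ≡ 1 and 29 ≡ 1 (mod 4), so (13/29) = +(29/13).
Reduce top mod 13: now compute (3/13).
Reciprocity: 3 ≡ 3 and 13 ≡ 1 (mod 4), so (3/13) = +(13/3).
Reduce top mod 3: now compute (1/3).
Reached (1/3) = 1. Collecting the sign flips along the way, the symbol is +1.

1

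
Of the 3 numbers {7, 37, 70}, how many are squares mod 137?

2

(7/137) = +1 → QR.
(37/137) = +1 → QR.
(70/137) = -1 → non-residue.
Total quadratic residues among the 3: 2.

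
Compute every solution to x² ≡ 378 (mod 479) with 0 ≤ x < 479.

162, 317

Since 479 ≡ 3 (mod 4), a square root of 378 is 378^((479+1)/4) = 378^120 mod 479.
Repeated squaring: 378^2≡142, 378^4≡46, 378^8≡200, 378^16≡243, 378^32≡132, 378^64≡180 (mod 479).
378^120 = 378^(64+32+16+8) ≡ 162 (mod 479).
Check: 162² = 26244 ≡ 378 (mod 479). The two roots are 162 and 317.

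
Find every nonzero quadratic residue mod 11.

Square k = 1,…,5 (k and 11−k give the same square):
1²=1, 2²=4, 3²=9, 4²≡5, 5²≡3 (mod 11).
So the quadratic residues mod 11 are {1, 3, 4, 5, 9}.

1,3,4,5,9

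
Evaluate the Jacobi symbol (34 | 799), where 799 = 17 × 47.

0

Pull out 2: since 799 ≡ 7 (mod 8), (2/799) = +1.
Reciprocity: 17 ≡ 1 and 799 ≡ 3 (mod 4), so (17/799) = +(799/17).
Reduce top mod 17: now compute (0/17).
Top reduces to 0: gcd > 1, so the symbol is 0.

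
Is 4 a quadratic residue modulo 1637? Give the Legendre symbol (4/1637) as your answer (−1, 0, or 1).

Pull out 2^2: since 1637 ≡ 5 (mod 8), (2/1637) = -1, so (2/1637)^2 = +1.
Reached (1/1637) = 1. Collecting the sign flips along the way, the symbol is +1.

1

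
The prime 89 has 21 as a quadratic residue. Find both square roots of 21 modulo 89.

89 ≡ 1 (mod 4), so we find a root by search.
Trying successive values, 33² = 1089 ≡ 21 (mod 89). The other root is 89 − 33 = 56.

33, 56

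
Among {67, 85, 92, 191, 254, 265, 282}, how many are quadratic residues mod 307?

(67/307) = -1 → non-residue.
(85/307) = -1 → non-residue.
(92/307) = -1 → non-residue.
(191/307) = +1 → QR.
(254/307) = -1 → non-residue.
(265/307) = -1 → non-residue.
(282/307) = -1 → non-residue.
Total quadratic residues among the 7: 1.

1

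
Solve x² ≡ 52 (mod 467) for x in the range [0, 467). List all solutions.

Since 467 ≡ 3 (mod 4), a square root of 52 is 52^((467+1)/4) = 52^117 mod 467.
Repeated squaring: 52^2≡369, 52^4≡264, 52^8≡113, 52^16≡160, 52^32≡382, 52^64≡220 (mod 467).
52^117 = 52^(64+32+16+4+1) ≡ 156 (mod 467).
Check: 156² = 24336 ≡ 52 (mod 467). The two roots are 156 and 311.

156, 311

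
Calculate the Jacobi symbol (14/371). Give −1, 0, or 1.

Pull out 2: since 371 ≡ 3 (mod 8), (2/371) = -1.
Reciprocity: 7 ≡ 3 and 371 ≡ 3 (mod 4), so (7/371) = −(371/7).
Reduce top mod 7: now compute (0/7).
Top reduces to 0: gcd > 1, so the symbol is 0.

0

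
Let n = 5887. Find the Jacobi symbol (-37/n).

-1

First reduce: -37 ≡ 5850 (mod 5887).
Pull out 2: since 5887 ≡ 7 (mod 8), (2/5887) = +1.
Reciprocity: 2925 ≡ 1 and 5887 ≡ 3 (mod 4), so (2925/5887) = +(5887/2925).
Reduce top mod 2925: now compute (37/2925).
Reciprocity: 37 ≡ 1 and 2925 ≡ 1 (mod 4), so (37/2925) = +(2925/37).
Reduce top mod 37: now compute (2/37).
Pull out 2: since 37 ≡ 5 (mod 8), (2/37) = -1.
Reached (1/37) = 1. Collecting the sign flips along the way, the symbol is -1.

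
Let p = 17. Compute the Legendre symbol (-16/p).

First reduce: -16 ≡ 1 (mod 17).
Reached (1/17) = 1. Collecting the sign flips along the way, the symbol is +1.

1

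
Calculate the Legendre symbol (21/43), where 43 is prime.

Euler's criterion: (21/43) ≡ 21^21 (mod 43).
21^2 ≡ 11 (mod 43)
21^4 ≡ 35 (mod 43)
21^8 ≡ 21 (mod 43)
21^16 ≡ 11 (mod 43)
21^21 = 21^(16+4+1) ≡ 1 (mod 43).
Result is 1, so (21/43) = 1.

1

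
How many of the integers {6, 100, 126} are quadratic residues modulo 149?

(6/149) = +1 → QR.
(100/149) = +1 → QR.
(126/149) = -1 → non-residue.
Total quadratic residues among the 3: 2.

2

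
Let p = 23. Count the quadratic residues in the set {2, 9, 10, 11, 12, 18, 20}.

4

(2/23) = +1 → QR.
(9/23) = +1 → QR.
(10/23) = -1 → non-residue.
(11/23) = -1 → non-residue.
(12/23) = +1 → QR.
(18/23) = +1 → QR.
(20/23) = -1 → non-residue.
Total quadratic residues among the 7: 4.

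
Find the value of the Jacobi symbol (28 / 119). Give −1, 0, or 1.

Pull out 2^2: since 119 ≡ 7 (mod 8), (2/119) = +1, so (2/119)^2 = +1.
Reciprocity: 7 ≡ 3 and 119 ≡ 3 (mod 4), so (7/119) = −(119/7).
Reduce top mod 7: now compute (0/7).
Top reduces to 0: gcd > 1, so the symbol is 0.

0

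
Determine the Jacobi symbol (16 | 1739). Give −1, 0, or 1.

1

Pull out 2^4: since 1739 ≡ 3 (mod 8), (2/1739) = -1, so (2/1739)^4 = +1.
Reached (1/1739) = 1. Collecting the sign flips along the way, the symbol is +1.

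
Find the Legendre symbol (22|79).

1

Pull out 2: since 79 ≡ 7 (mod 8), (2/79) = +1.
Reciprocity: 11 ≡ 3 and 79 ≡ 3 (mod 4), so (11/79) = −(79/11).
Reduce top mod 11: now compute (2/11).
Pull out 2: since 11 ≡ 3 (mod 8), (2/11) = -1.
Reached (1/11) = 1. Collecting the sign flips along the way, the symbol is +1.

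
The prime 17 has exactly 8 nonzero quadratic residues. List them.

1 2 4 8 9 13 15 16

Square k = 1,…,8 (k and 17−k give the same square):
1²=1, 2²=4, 3²=9, 4²=16, 5²≡8, 6²≡2, 7²≡15, 8²≡13 (mod 17).
So the quadratic residues mod 17 are {1, 2, 4, 8, 9, 13, 15, 16}.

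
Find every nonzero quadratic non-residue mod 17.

3,5,6,7,10,11,12,14

Square k = 1,…,8 (k and 17−k give the same square):
1²=1, 2²=4, 3²=9, 4²=16, 5²≡8, 6²≡2, 7²≡15, 8²≡13 (mod 17).
The residues are {1, 2, 4, 8, 9, 13, 15, 16}; the non-residues are the remaining 8 nonzero classes.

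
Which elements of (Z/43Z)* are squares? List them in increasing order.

1,4,6,9,10,11,13,14,15,16,17,21,23,24,25,31,35,36,38,40,41

Square k = 1,…,21 (k and 43−k give the same square):
1²=1, 2²=4, 3²=9, 4²=16, 5²=25, 6²=36, 7²≡6, 8²≡21, 9²≡38, 10²≡14, 11²≡35, 12²≡15, 13²≡40, 14²≡24, 15²≡10, 16²≡41, 17²≡31, 18²≡23, 19²≡17, 20²≡13, 21²≡11 (mod 43).
So the quadratic residues mod 43 are {1, 4, 6, 9, 10, 11, 13, 14, 15, 16, 17, 21, 23, 24, 25, 31, 35, 36, 38, 40, 41}.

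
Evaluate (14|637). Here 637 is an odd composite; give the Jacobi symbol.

0

Pull out 2: since 637 ≡ 5 (mod 8), (2/637) = -1.
Reciprocity: 7 ≡ 3 and 637 ≡ 1 (mod 4), so (7/637) = +(637/7).
Reduce top mod 7: now compute (0/7).
Top reduces to 0: gcd > 1, so the symbol is 0.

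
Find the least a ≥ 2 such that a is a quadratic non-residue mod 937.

5

(2/937) = +1, so 2 is a residue.
(3/937) = +1, so 3 is a residue.
(4/937) = +1, so 4 is a residue.
(5/937) = −1, so 5 is the smallest positive non-residue mod 937.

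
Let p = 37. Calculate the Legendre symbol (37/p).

First reduce: 37 ≡ 0 (mod 37).
Top reduces to 0: gcd > 1, so the symbol is 0.

0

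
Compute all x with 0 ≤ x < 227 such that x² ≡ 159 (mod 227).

39, 188

Since 227 ≡ 3 (mod 4), a square root of 159 is 159^((227+1)/4) = 159^57 mod 227.
Repeated squaring: 159^2≡84, 159^4≡19, 159^8≡134, 159^16≡23, 159^32≡75 (mod 227).
159^57 = 159^(32+16+8+1) ≡ 188 (mod 227).
Check: 188² = 35344 ≡ 159 (mod 227). The two roots are 39 and 188.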